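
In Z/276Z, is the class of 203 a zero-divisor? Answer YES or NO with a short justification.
gcd(203, 276) = 1, so 203 is a unit in Z/276Z (it has a multiplicative inverse). A unit cannot be a zero-divisor: if 203·b ≡ 0 then multiplying both sides by 203^(−1) gives b ≡ 0. So 203 is not a zero-divisor.

Final answer: NO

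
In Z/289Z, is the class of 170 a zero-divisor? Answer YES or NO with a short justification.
gcd(170, 289) = 17 > 1, so 170 is not a unit in Z/289Z. In Z/nZ every nonzero non-unit is a zero-divisor: explicitly, take b = 289/gcd = 17 ≠ 0 (mod 289); then 170·17 = 2890 = 10·289, i.e. 170·17 ≡ 0 (mod 289). So 170 is a zero-divisor.

Final answer: YES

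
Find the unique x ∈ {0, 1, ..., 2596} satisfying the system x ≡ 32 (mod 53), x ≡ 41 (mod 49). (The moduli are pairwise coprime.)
x ≡ 2099 (mod 2597); the representative in [0, 2597) is 2099

The moduli 53, 49 are pairwise coprime, so by the CRT there is a unique solution mod 53·49 = 2597.
Solve by successive substitution. Start with x ≡ 32 (mod 53).
  Combine with x ≡ 41 (mod 49): write x = 32 + 53·t and require 32 + 53·t ≡ 41 (mod 49), i.e. 53·t ≡ 41 − 32 ≡ 9 (mod 49). Since 53^(−1) ≡ 37 (mod 49) (53 ≡ 4 (mod 49)), t ≡ 37·9 ≡ 39 (mod 49). So x ≡ 32 + 53·39 = 2099 (mod 2597).
Unique solution in [0, 2597): x = 2099.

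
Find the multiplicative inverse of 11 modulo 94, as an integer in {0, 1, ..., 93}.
11^(−1) ≡ 77 (mod 94)

Apply the extended Euclidean algorithm to (94, 11), tracking rows (r, s, t) with s·94 + t·11 = r. Each division r_prev = q·r_cur + r_new produces the new row as (previous row) − q·(current row):
  row A: (94, 1, 0)   [1·94 + 0·11 = 94]
  row B: (11, 0, 1)   [0·94 + 1·11 = 11]
  94 = 8·11 + 6   → row C = row A − 8·row B = (6, 1, −8)   [check: 1·94 − 8·11 = 6]
  11 = 1·6 + 5   → row D = row B − 1·row C = (5, −1, 9)   [check: −1·94 + 9·11 = 5]
  6 = 1·5 + 1   → row E = row C − 1·row D = (1, 2, −17)   [check: 2·94 − 17·11 = 1]
  5 = 5·1 + 0   → remainder 0, stop. gcd = 1 (last nonzero row E).
The gcd is 1, so 11 is invertible mod 94. The last nonzero row gives 2·94 − 17·11 = 1, so t = −17. So 11^(−1) ≡ −17 ≡ 77 (mod 94). Verify: 11 · 77 = 847 ≡ 1 (mod 94). ✓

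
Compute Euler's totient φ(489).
φ(489) = 324

φ is multiplicative, with φ(p^e) = p^e − p^(e−1). Factorise 489 = 3 · 163. Then
  φ(489) = (3 − 1) · (163 − 1) = 2 · 162 = 324.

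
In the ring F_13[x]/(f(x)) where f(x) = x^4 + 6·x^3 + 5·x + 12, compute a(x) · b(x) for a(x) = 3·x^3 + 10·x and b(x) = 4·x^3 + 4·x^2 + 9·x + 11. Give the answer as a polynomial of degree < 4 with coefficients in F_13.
a · b ≡ 12·x^3 + 12·x^2 + 8·x + 11 (mod f(x))

Multiply as integer polynomials: a · b = 12·x^6 + 12·x^5 + 67·x^4 + 73·x^3 + 90·x^2 + 110·x. Reducing coefficients mod 13: a · b ≡ 12·x^6 + 12·x^5 + 2·x^4 + 8·x^3 + 12·x^2 + 6·x. Now divide by f(x) = x^4 + 6·x^3 + 5·x + 12 in F_13[x], eliminating the leading term at each step:
  leading term 12·x^6: subtract (12·x^2)·f(x) = 12·x^6 + 7·x^5 + 8·x^3 + x^2, leaving 5·x^5 + 2·x^4 + 11·x^2 + 6·x (coefficients mod 13)
  leading term 5·x^5: subtract (5·x)·f(x) = 5·x^5 + 4·x^4 + 12·x^2 + 8·x, leaving 11·x^4 + 12·x^2 + 11·x (coefficients mod 13)
  leading term 11·x^4: subtract (11)·f(x) = 11·x^4 + x^3 + 3·x + 2, leaving 12·x^3 + 12·x^2 + 8·x + 11 (coefficients mod 13)
The degree is now < 4, so this is the remainder. Hence a · b ≡ 12·x^3 + 12·x^2 + 8·x + 11 in F_13[x]/(f).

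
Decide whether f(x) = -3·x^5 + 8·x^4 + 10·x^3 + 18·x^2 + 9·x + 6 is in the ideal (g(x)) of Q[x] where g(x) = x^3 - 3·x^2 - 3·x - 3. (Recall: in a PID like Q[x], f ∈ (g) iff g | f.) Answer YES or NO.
In Q[x] the ideal (g) consists of all multiples of g, so f ∈ (g) iff g | f, i.e. iff the remainder of f on division by g is 0. Divide f by g (g is monic, so eliminate the leading term of the running remainder at each step):
  leading term -3·x^5: subtract (-3·x^2)·g(x) = -3·x^5 + 9·x^4 + 9·x^3 + 9·x^2, leaving -x^4 + x^3 + 9·x^2 + 9·x + 6
  leading term -x^4: subtract (-x)·g(x) = -x^4 + 3·x^3 + 3·x^2 + 3·x, leaving -2·x^3 + 6·x^2 + 6·x + 6
  leading term -2·x^3: subtract (-2)·g(x) = -2·x^3 + 6·x^2 + 6·x + 6, leaving 0
The remainder is 0, so f(x) = g(x) · h(x) with h(x) = -3·x^2 - x - 2. Hence g | f, i.e. f ∈ (g).

Final answer: YES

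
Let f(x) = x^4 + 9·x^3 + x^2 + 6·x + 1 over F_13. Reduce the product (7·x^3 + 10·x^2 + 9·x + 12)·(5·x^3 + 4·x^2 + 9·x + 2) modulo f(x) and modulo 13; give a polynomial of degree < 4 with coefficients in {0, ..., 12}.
Multiply as integer polynomials: a · b = 35·x^6 + 78·x^5 + 148·x^4 + 200·x^3 + 149·x^2 + 126·x + 24. Reducing coefficients mod 13: a · b ≡ 9·x^6 + 5·x^4 + 5·x^3 + 6·x^2 + 9·x + 11. Now divide by f(x) = x^4 + 9·x^3 + x^2 + 6·x + 1 in F_13[x], eliminating the leading term at each step:
  leading term 9·x^6: subtract (9·x^2)·f(x) = 9·x^6 + 3·x^5 + 9·x^4 + 2·x^3 + 9·x^2, leaving 10·x^5 + 9·x^4 + 3·x^3 + 10·x^2 + 9·x + 11 (coefficients mod 13)
  leading term 10·x^5: subtract (10·x)·f(x) = 10·x^5 + 12·x^4 + 10·x^3 + 8·x^2 + 10·x, leaving 10·x^4 + 6·x^3 + 2·x^2 + 12·x + 11 (coefficients mod 13)
  leading term 10·x^4: subtract (10)·f(x) = 10·x^4 + 12·x^3 + 10·x^2 + 8·x + 10, leaving 7·x^3 + 5·x^2 + 4·x + 1 (coefficients mod 13)
The degree is now < 4, so this is the remainder. Hence a · b ≡ 7·x^3 + 5·x^2 + 4·x + 1 in F_13[x]/(f).

Final answer: a · b ≡ 7·x^3 + 5·x^2 + 4·x + 1 (mod f(x))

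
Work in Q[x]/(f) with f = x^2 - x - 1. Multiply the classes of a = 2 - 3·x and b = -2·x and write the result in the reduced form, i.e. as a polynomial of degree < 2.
a · b ≡ 2·x + 6 (mod f(x))

First multiply in Q[x] without reducing: a · b = 6·x^2 - 4·x. Now divide by f(x) = x^2 - x - 1, eliminating the leading term at each step:
  leading term 6·x^2: subtract (6)·f(x) = 6·x^2 - 6·x - 6, leaving 2·x + 6
The degree is now < 2, so this is the remainder. Hence a · b ≡ 2·x + 6 in Q[x]/(f).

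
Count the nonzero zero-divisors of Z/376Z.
Z/376Z has 191 nonzero zero-divisors

In Z/376Z each nonzero element is either a unit (gcd with 376 is 1) or a zero-divisor (gcd > 1). The number of units is φ(376): factorise 376 = 2^3 · 47, so φ(376) = (2^3 − 2^2) · (47 − 1) = 4 · 46 = 184. The nonzero elements number 376 − 1 = 375. Hence the nonzero zero-divisors number 375 − 184 = 191.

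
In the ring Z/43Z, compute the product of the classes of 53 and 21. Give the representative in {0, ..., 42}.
38

Reduce the factors first: 53 ≡ 10 (mod 43), so 53 · 21 ≡ 10 · 21 (mod 43). 10 · 21 = 210. Dividing by 43: 210 = 4·43 + 38. So (53 · 21) mod 43 = 38.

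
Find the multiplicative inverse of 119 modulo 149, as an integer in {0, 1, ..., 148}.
119^(−1) ≡ 144 (mod 149)

Apply the extended Euclidean algorithm to (149, 119), tracking rows (r, s, t) with s·149 + t·119 = r. Each division r_prev = q·r_cur + r_new produces the new row as (previous row) − q·(current row):
  row A: (149, 1, 0)   [1·149 + 0·119 = 149]
  row B: (119, 0, 1)   [0·149 + 1·119 = 119]
  149 = 1·119 + 30   → row C = row A − 1·row B = (30, 1, −1)   [check: 1·149 − 1·119 = 30]
  119 = 3·30 + 29   → row D = row B − 3·row C = (29, −3, 4)   [check: −3·149 + 4·119 = 29]
  30 = 1·29 + 1   → row E = row C − 1·row D = (1, 4, −5)   [check: 4·149 − 5·119 = 1]
  29 = 29·1 + 0   → remainder 0, stop. gcd = 1 (last nonzero row E).
The gcd is 1, so 119 is invertible mod 149. The last nonzero row gives 4·149 − 5·119 = 1, so t = −5. So 119^(−1) ≡ −5 ≡ 144 (mod 149). Verify: 119 · 144 = 17136 ≡ 1 (mod 149). ✓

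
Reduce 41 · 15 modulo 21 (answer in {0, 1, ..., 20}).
6

Reduce the factors first: 41 ≡ 20 (mod 21), so 41 · 15 ≡ 20 · 15 (mod 21). 20 · 15 = 300. Dividing by 21: 300 = 14·21 + 6. So (41 · 15) mod 21 = 6.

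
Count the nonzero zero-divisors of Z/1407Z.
Z/1407Z has 614 nonzero zero-divisors

In Z/1407Z each nonzero element is either a unit (gcd with 1407 is 1) or a zero-divisor (gcd > 1). The number of units is φ(1407): factorise 1407 = 3 · 7 · 67, so φ(1407) = (3 − 1) · (7 − 1) · (67 − 1) = 2 · 6 · 66 = 792. The nonzero elements number 1407 − 1 = 1406. Hence the nonzero zero-divisors number 1406 − 792 = 614.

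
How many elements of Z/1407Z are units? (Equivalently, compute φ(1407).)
An element a ∈ Z/1407Z is a unit iff gcd(a, 1407) = 1, so the number of units is φ(1407). φ is multiplicative, with φ(p^e) = p^e − p^(e−1). Factorise 1407 = 3 · 7 · 67. Then
  φ(1407) = (3 − 1) · (7 − 1) · (67 − 1) = 2 · 6 · 66 = 792.

Final answer: Z/1407Z has φ(1407) = 792 units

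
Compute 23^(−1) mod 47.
23^(−1) ≡ 45 (mod 47)

Apply the extended Euclidean algorithm to (47, 23), tracking rows (r, s, t) with s·47 + t·23 = r. Each division r_prev = q·r_cur + r_new produces the new row as (previous row) − q·(current row):
  row A: (47, 1, 0)   [1·47 + 0·23 = 47]
  row B: (23, 0, 1)   [0·47 + 1·23 = 23]
  47 = 2·23 + 1   → row C = row A − 2·row B = (1, 1, −2)   [check: 1·47 − 2·23 = 1]
  23 = 23·1 + 0   → remainder 0, stop. gcd = 1 (last nonzero row C).
The gcd is 1, so 23 is invertible mod 47. The last nonzero row gives 1·47 − 2·23 = 1, so t = −2. So 23^(−1) ≡ −2 ≡ 45 (mod 47). Verify: 23 · 45 = 1035 ≡ 1 (mod 47). ✓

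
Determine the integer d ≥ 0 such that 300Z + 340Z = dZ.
In the PID Z, (a, b) is generated by gcd(a, b). Compute gcd(340, 300) with the extended Euclidean algorithm, tracking rows (r, s, t) with s·340 + t·300 = r:
  row A: (340, 1, 0)   [1·340 + 0·300 = 340]
  row B: (300, 0, 1)   [0·340 + 1·300 = 300]
  340 = 1·300 + 40   → row C = row A − 1·row B = (40, 1, −1)   [check: 1·340 − 1·300 = 40]
  300 = 7·40 + 20   → row D = row B − 7·row C = (20, −7, 8)   [check: −7·340 + 8·300 = 20]
  40 = 2·20 + 0   → remainder 0, stop. gcd = 20 (last nonzero row D).
So gcd(300, 340) = 20, with Bézout identity −7·340 + 8·300 = 20. Containment (⊇): the Bézout identity exhibits 20 as an element of (300, 340), giving (20) ⊆ (300, 340). Containment (⊆): since 20 | 300 and 20 | 340 (300 = 20·15, 340 = 20·17), every Z-linear combination of 300 and 340 is divisible by 20, so (300, 340) ⊆ (20). Therefore (300, 340) = (20), d = 20.

Final answer: (300, 340) = (20); d = 20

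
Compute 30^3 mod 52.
12

Use repeated squaring. Binary(3) = 11. Walk through the bits of the exponent 3 left-to-right: at each bit after the leading one, square the running value, then multiply by 30 if the bit is 1 (always reducing mod 52):
  bit 1 = 1 (leading): start with 30.
  bit 2 = 1: square 30^2 = 900 ≡ 16; bit is 1, so multiply 16·30 = 480 ≡ 12 (mod 52).
Final value: 30^3 ≡ 12 (mod 52).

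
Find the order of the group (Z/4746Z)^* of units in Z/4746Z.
|(Z/4746Z)^*| = 1344

(Z/4746Z)^* consists of the classes a with gcd(a, 4746) = 1, so its order is φ(4746). φ is multiplicative, with φ(p^e) = p^e − p^(e−1). Factorise 4746 = 2 · 3 · 7 · 113. Then
  φ(4746) = (2 − 1) · (3 − 1) · (7 − 1) · (113 − 1) = 1 · 2 · 6 · 112 = 1344.
Thus |(Z/4746Z)^*| = 1344.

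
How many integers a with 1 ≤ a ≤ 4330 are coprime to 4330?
The number of a ∈ {1, ..., 4330} with gcd(a, 4330) = 1 is by definition Euler's totient φ(4330). φ is multiplicative, with φ(p^e) = p^e − p^(e−1). Factorise 4330 = 2 · 5 · 433. Then
  φ(4330) = (2 − 1) · (5 − 1) · (433 − 1) = 1 · 4 · 432 = 1728.
So there are 1728 such integers.

Final answer: 1728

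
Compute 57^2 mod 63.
36

Use repeated squaring. Binary(2) = 10. Walk through the bits of the exponent 2 left-to-right: at each bit after the leading one, square the running value, then multiply by 57 if the bit is 1 (always reducing mod 63):
  bit 1 = 1 (leading): start with 57.
  bit 2 = 0: square 57^2 = 3249 ≡ 36 (mod 63).
Final value: 57^2 ≡ 36 (mod 63).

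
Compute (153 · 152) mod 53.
42

Reduce the factors first: 153 ≡ 47, 152 ≡ 46 (mod 53), so 153 · 152 ≡ 47 · 46 (mod 53). 47 · 46 = 2162. Dividing by 53: 2162 = 40·53 + 42. So (153 · 152) mod 53 = 42.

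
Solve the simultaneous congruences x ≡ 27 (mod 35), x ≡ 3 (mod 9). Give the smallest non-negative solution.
x ≡ 237 (mod 315); the representative in [0, 315) is 237

The moduli 35, 9 are pairwise coprime, so by the CRT there is a unique solution mod 35·9 = 315.
Solve by successive substitution. Start with x ≡ 27 (mod 35).
  Combine with x ≡ 3 (mod 9): write x = 27 + 35·t and require 27 + 35·t ≡ 3 (mod 9), i.e. 35·t ≡ 3 − 27 ≡ 3 (mod 9). Since 35^(−1) ≡ 8 (mod 9) (35 ≡ 8 (mod 9)), t ≡ 8·3 ≡ 6 (mod 9). So x ≡ 27 + 35·6 = 237 (mod 315).
Unique solution in [0, 315): x = 237.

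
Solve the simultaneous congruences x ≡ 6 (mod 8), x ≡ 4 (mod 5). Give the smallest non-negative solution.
x ≡ 14 (mod 40); the representative in [0, 40) is 14

The moduli 8, 5 are pairwise coprime, so by the CRT there is a unique solution mod 8·5 = 40.
Solve by successive substitution. Start with x ≡ 6 (mod 8).
  Combine with x ≡ 4 (mod 5): write x = 6 + 8·t and require 6 + 8·t ≡ 4 (mod 5), i.e. 8·t ≡ 4 − 6 ≡ 3 (mod 5). Since 8^(−1) ≡ 2 (mod 5) (8 ≡ 3 (mod 5)), t ≡ 2·3 ≡ 1 (mod 5). So x ≡ 6 + 8·1 = 14 (mod 40).
Unique solution in [0, 40): x = 14.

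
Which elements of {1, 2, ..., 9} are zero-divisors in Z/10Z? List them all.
An element a ∈ Z/10Z (with a ≠ 0) is a zero-divisor iff gcd(a, 10) > 1 (because a is a unit precisely when gcd(a, n) = 1, and in Z/nZ every nonzero, non-unit element is a zero-divisor). Scan a = 1, ..., 9 and keep those with gcd(a, 10) > 1:
  gcd(2, 10) = 2, gcd(4, 10) = 2, gcd(5, 10) = 5, gcd(6, 10) = 2, gcd(8, 10) = 2.
All other a ∈ {1, ..., 9} have gcd(a, 10) = 1 and are units. So the nonzero zero-divisors are exactly the 5 values of a appearing in this scan.

Final answer: nonzero zero-divisors of Z/10Z = {2, 4, 5, 6, 8}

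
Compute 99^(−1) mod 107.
Apply the extended Euclidean algorithm to (107, 99), tracking rows (r, s, t) with s·107 + t·99 = r. Each division r_prev = q·r_cur + r_new produces the new row as (previous row) − q·(current row):
  row A: (107, 1, 0)   [1·107 + 0·99 = 107]
  row B: (99, 0, 1)   [0·107 + 1·99 = 99]
  107 = 1·99 + 8   → row C = row A − 1·row B = (8, 1, −1)   [check: 1·107 − 1·99 = 8]
  99 = 12·8 + 3   → row D = row B − 12·row C = (3, −12, 13)   [check: −12·107 + 13·99 = 3]
  8 = 2·3 + 2   → row E = row C − 2·row D = (2, 25, −27)   [check: 25·107 − 27·99 = 2]
  3 = 1·2 + 1   → row F = row D − 1·row E = (1, −37, 40)   [check: −37·107 + 40·99 = 1]
  2 = 2·1 + 0   → remainder 0, stop. gcd = 1 (last nonzero row F).
The gcd is 1, so 99 is invertible mod 107. The last nonzero row gives −37·107 + 40·99 = 1, so t = 40. So 99^(−1) ≡ 40 (mod 107). Verify: 99 · 40 = 3960 ≡ 1 (mod 107). ✓

Final answer: 99^(−1) ≡ 40 (mod 107)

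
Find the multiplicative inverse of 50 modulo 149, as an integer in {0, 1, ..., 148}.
50^(−1) ≡ 3 (mod 149)

Apply the extended Euclidean algorithm to (149, 50), tracking rows (r, s, t) with s·149 + t·50 = r. Each division r_prev = q·r_cur + r_new produces the new row as (previous row) − q·(current row):
  row A: (149, 1, 0)   [1·149 + 0·50 = 149]
  row B: (50, 0, 1)   [0·149 + 1·50 = 50]
  149 = 2·50 + 49   → row C = row A − 2·row B = (49, 1, −2)   [check: 1·149 − 2·50 = 49]
  50 = 1·49 + 1   → row D = row B − 1·row C = (1, −1, 3)   [check: −1·149 + 3·50 = 1]
  49 = 49·1 + 0   → remainder 0, stop. gcd = 1 (last nonzero row D).
The gcd is 1, so 50 is invertible mod 149. The last nonzero row gives −1·149 + 3·50 = 1, so t = 3. So 50^(−1) ≡ 3 (mod 149). Verify: 50 · 3 = 150 ≡ 1 (mod 149). ✓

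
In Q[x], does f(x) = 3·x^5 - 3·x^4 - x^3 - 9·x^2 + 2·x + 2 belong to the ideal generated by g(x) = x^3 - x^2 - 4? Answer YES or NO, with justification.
NO

In Q[x] the ideal (g) consists of all multiples of g, so f ∈ (g) iff g | f, i.e. iff the remainder of f on division by g is 0. Divide f by g (g is monic, so eliminate the leading term of the running remainder at each step):
  leading term 3·x^5: subtract (3·x^2)·g(x) = 3·x^5 - 3·x^4 - 12·x^2, leaving -x^3 + 3·x^2 + 2·x + 2
  leading term -x^3: subtract (-1)·g(x) = -x^3 + x^2 + 4, leaving 2·x^2 + 2·x - 2
The remainder r(x) = 2·x^2 + 2·x - 2 ≠ 0 (and deg r < deg g), so g ∤ f, i.e. f ∉ (g).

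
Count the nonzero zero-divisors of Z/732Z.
Z/732Z has 491 nonzero zero-divisors

In Z/732Z each nonzero element is either a unit (gcd with 732 is 1) or a zero-divisor (gcd > 1). The number of units is φ(732): factorise 732 = 2^2 · 3 · 61, so φ(732) = (2^2 − 2^1) · (3 − 1) · (61 − 1) = 2 · 2 · 60 = 240. The nonzero elements number 732 − 1 = 731. Hence the nonzero zero-divisors number 731 − 240 = 491.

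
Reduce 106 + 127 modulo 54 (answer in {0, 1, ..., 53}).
Reduce the summands first: 106 ≡ 52, 127 ≡ 19 (mod 54), so 106 + 127 ≡ 52 + 19 (mod 54). 52 + 19 = 71; 71 = 1·54 + 17, so (106 + 127) mod 54 = 17.

Final answer: 17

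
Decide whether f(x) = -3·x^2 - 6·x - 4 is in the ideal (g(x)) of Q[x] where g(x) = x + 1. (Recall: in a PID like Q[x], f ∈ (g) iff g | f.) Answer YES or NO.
NO

In Q[x] the ideal (g) consists of all multiples of g, so f ∈ (g) iff g | f, i.e. iff the remainder of f on division by g is 0. Divide f by g (g is monic, so eliminate the leading term of the running remainder at each step):
  leading term -3·x^2: subtract (-3·x)·g(x) = -3·x^2 - 3·x, leaving -3·x - 4
  leading term -3·x: subtract (-3)·g(x) = -3·x - 3, leaving -1
The remainder r(x) = -1 ≠ 0 (and deg r < deg g), so g ∤ f, i.e. f ∉ (g).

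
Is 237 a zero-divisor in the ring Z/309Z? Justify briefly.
gcd(237, 309) = 3 > 1, so 237 is not a unit in Z/309Z. In Z/nZ every nonzero non-unit is a zero-divisor: explicitly, take b = 309/gcd = 103 ≠ 0 (mod 309); then 237·103 = 24411 = 79·309, i.e. 237·103 ≡ 0 (mod 309). So 237 is a zero-divisor.

Final answer: YES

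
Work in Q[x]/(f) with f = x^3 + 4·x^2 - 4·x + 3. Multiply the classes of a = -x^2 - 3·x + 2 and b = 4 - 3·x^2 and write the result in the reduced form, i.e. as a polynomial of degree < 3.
a · b ≡ 14·x^2 - 33·x + 17 (mod f(x))

First multiply in Q[x] without reducing: a · b = 3·x^4 + 9·x^3 - 10·x^2 - 12·x + 8. Now divide by f(x) = x^3 + 4·x^2 - 4·x + 3, eliminating the leading term at each step:
  leading term 3·x^4: subtract (3·x)·f(x) = 3·x^4 + 12·x^3 - 12·x^2 + 9·x, leaving -3·x^3 + 2·x^2 - 21·x + 8
  leading term -3·x^3: subtract (-3)·f(x) = -3·x^3 - 12·x^2 + 12·x - 9, leaving 14·x^2 - 33·x + 17
The degree is now < 3, so this is the remainder. Hence a · b ≡ 14·x^2 - 33·x + 17 in Q[x]/(f).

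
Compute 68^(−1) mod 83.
Apply the extended Euclidean algorithm to (83, 68), tracking rows (r, s, t) with s·83 + t·68 = r. Each division r_prev = q·r_cur + r_new produces the new row as (previous row) − q·(current row):
  row A: (83, 1, 0)   [1·83 + 0·68 = 83]
  row B: (68, 0, 1)   [0·83 + 1·68 = 68]
  83 = 1·68 + 15   → row C = row A − 1·row B = (15, 1, −1)   [check: 1·83 − 1·68 = 15]
  68 = 4·15 + 8   → row D = row B − 4·row C = (8, −4, 5)   [check: −4·83 + 5·68 = 8]
  15 = 1·8 + 7   → row E = row C − 1·row D = (7, 5, −6)   [check: 5·83 − 6·68 = 7]
  8 = 1·7 + 1   → row F = row D − 1·row E = (1, −9, 11)   [check: −9·83 + 11·68 = 1]
  7 = 7·1 + 0   → remainder 0, stop. gcd = 1 (last nonzero row F).
The gcd is 1, so 68 is invertible mod 83. The last nonzero row gives −9·83 + 11·68 = 1, so t = 11. So 68^(−1) ≡ 11 (mod 83). Verify: 68 · 11 = 748 ≡ 1 (mod 83). ✓

Final answer: 68^(−1) ≡ 11 (mod 83)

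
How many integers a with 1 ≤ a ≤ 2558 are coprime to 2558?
The number of a ∈ {1, ..., 2558} with gcd(a, 2558) = 1 is by definition Euler's totient φ(2558). φ is multiplicative, with φ(p^e) = p^e − p^(e−1). Factorise 2558 = 2 · 1279. Then
  φ(2558) = (2 − 1) · (1279 − 1) = 1 · 1278 = 1278.
So there are 1278 such integers.

Final answer: 1278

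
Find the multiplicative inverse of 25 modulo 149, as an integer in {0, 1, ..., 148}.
25^(−1) ≡ 6 (mod 149)

Apply the extended Euclidean algorithm to (149, 25), tracking rows (r, s, t) with s·149 + t·25 = r. Each division r_prev = q·r_cur + r_new produces the new row as (previous row) − q·(current row):
  row A: (149, 1, 0)   [1·149 + 0·25 = 149]
  row B: (25, 0, 1)   [0·149 + 1·25 = 25]
  149 = 5·25 + 24   → row C = row A − 5·row B = (24, 1, −5)   [check: 1·149 − 5·25 = 24]
  25 = 1·24 + 1   → row D = row B − 1·row C = (1, −1, 6)   [check: −1·149 + 6·25 = 1]
  24 = 24·1 + 0   → remainder 0, stop. gcd = 1 (last nonzero row D).
The gcd is 1, so 25 is invertible mod 149. The last nonzero row gives −1·149 + 6·25 = 1, so t = 6. So 25^(−1) ≡ 6 (mod 149). Verify: 25 · 6 = 150 ≡ 1 (mod 149). ✓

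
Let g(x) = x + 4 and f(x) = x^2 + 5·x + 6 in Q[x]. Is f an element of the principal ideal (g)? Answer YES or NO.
NO

In Q[x] the ideal (g) consists of all multiples of g, so f ∈ (g) iff g | f, i.e. iff the remainder of f on division by g is 0. Divide f by g (g is monic, so eliminate the leading term of the running remainder at each step):
  leading term x^2: subtract (x)·g(x) = x^2 + 4·x, leaving x + 6
  leading term x: subtract (1)·g(x) = x + 4, leaving 2
The remainder r(x) = 2 ≠ 0 (and deg r < deg g), so g ∤ f, i.e. f ∉ (g).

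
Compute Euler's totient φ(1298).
φ is multiplicative, with φ(p^e) = p^e − p^(e−1). Factorise 1298 = 2 · 11 · 59. Then
  φ(1298) = (2 − 1) · (11 − 1) · (59 − 1) = 1 · 10 · 58 = 580.

Final answer: φ(1298) = 580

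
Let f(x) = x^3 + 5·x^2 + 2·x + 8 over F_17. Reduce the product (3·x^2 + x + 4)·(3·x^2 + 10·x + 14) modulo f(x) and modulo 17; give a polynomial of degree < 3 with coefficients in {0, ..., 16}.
Multiply as integer polynomials: a · b = 9·x^4 + 33·x^3 + 64·x^2 + 54·x + 56. Reducing coefficients mod 17: a · b ≡ 9·x^4 + 16·x^3 + 13·x^2 + 3·x + 5. Now divide by f(x) = x^3 + 5·x^2 + 2·x + 8 in F_17[x], eliminating the leading term at each step:
  leading term 9·x^4: subtract (9·x)·f(x) = 9·x^4 + 11·x^3 + x^2 + 4·x, leaving 5·x^3 + 12·x^2 + 16·x + 5 (coefficients mod 17)
  leading term 5·x^3: subtract (5)·f(x) = 5·x^3 + 8·x^2 + 10·x + 6, leaving 4·x^2 + 6·x + 16 (coefficients mod 17)
The degree is now < 3, so this is the remainder. Hence a · b ≡ 4·x^2 + 6·x + 16 in F_17[x]/(f).

Final answer: a · b ≡ 4·x^2 + 6·x + 16 (mod f(x))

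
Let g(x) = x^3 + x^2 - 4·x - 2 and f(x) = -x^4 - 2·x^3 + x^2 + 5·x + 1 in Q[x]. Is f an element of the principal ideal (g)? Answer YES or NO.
In Q[x] the ideal (g) consists of all multiples of g, so f ∈ (g) iff g | f, i.e. iff the remainder of f on division by g is 0. Divide f by g (g is monic, so eliminate the leading term of the running remainder at each step):
  leading term -x^4: subtract (-x)·g(x) = -x^4 - x^3 + 4·x^2 + 2·x, leaving -x^3 - 3·x^2 + 3·x + 1
  leading term -x^3: subtract (-1)·g(x) = -x^3 - x^2 + 4·x + 2, leaving -2·x^2 - x - 1
The remainder r(x) = -2·x^2 - x - 1 ≠ 0 (and deg r < deg g), so g ∤ f, i.e. f ∉ (g).

Final answer: NO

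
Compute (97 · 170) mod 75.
65

Reduce the factors first: 97 ≡ 22, 170 ≡ 20 (mod 75), so 97 · 170 ≡ 22 · 20 (mod 75). 22 · 20 = 440. Dividing by 75: 440 = 5·75 + 65. So (97 · 170) mod 75 = 65.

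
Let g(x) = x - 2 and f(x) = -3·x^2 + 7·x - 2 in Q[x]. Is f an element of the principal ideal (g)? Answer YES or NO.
YES

In Q[x] the ideal (g) consists of all multiples of g, so f ∈ (g) iff g | f, i.e. iff the remainder of f on division by g is 0. Divide f by g (g is monic, so eliminate the leading term of the running remainder at each step):
  leading term -3·x^2: subtract (-3·x)·g(x) = -3·x^2 + 6·x, leaving x - 2
  leading term x: subtract (1)·g(x) = x - 2, leaving 0
The remainder is 0, so f(x) = g(x) · h(x) with h(x) = 1 - 3·x. Hence g | f, i.e. f ∈ (g).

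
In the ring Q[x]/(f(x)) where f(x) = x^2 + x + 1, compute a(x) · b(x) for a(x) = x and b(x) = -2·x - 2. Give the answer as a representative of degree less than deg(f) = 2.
a · b ≡ 2 (mod f(x))

First multiply in Q[x] without reducing: a · b = -2·x^2 - 2·x. Now divide by f(x) = x^2 + x + 1, eliminating the leading term at each step:
  leading term -2·x^2: subtract (-2)·f(x) = -2·x^2 - 2·x - 2, leaving 2
The degree is now < 2, so this is the remainder. Hence a · b ≡ 2 in Q[x]/(f).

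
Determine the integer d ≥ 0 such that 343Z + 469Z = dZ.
(343, 469) = (7); d = 7

In the PID Z, (a, b) is generated by gcd(a, b). Compute gcd(469, 343) with the extended Euclidean algorithm, tracking rows (r, s, t) with s·469 + t·343 = r:
  row A: (469, 1, 0)   [1·469 + 0·343 = 469]
  row B: (343, 0, 1)   [0·469 + 1·343 = 343]
  469 = 1·343 + 126   → row C = row A − 1·row B = (126, 1, −1)   [check: 1·469 − 1·343 = 126]
  343 = 2·126 + 91   → row D = row B − 2·row C = (91, −2, 3)   [check: −2·469 + 3·343 = 91]
  126 = 1·91 + 35   → row E = row C − 1·row D = (35, 3, −4)   [check: 3·469 − 4·343 = 35]
  91 = 2·35 + 21   → row F = row D − 2·row E = (21, −8, 11)   [check: −8·469 + 11·343 = 21]
  35 = 1·21 + 14   → row G = row E − 1·row F = (14, 11, −15)   [check: 11·469 − 15·343 = 14]
  21 = 1·14 + 7   → row H = row F − 1·row G = (7, −19, 26)   [check: −19·469 + 26·343 = 7]
  14 = 2·7 + 0   → remainder 0, stop. gcd = 7 (last nonzero row H).
So gcd(343, 469) = 7, with Bézout identity −19·469 + 26·343 = 7. Containment (⊇): the Bézout identity exhibits 7 as an element of (343, 469), giving (7) ⊆ (343, 469). Containment (⊆): since 7 | 343 and 7 | 469 (343 = 7·49, 469 = 7·67), every Z-linear combination of 343 and 469 is divisible by 7, so (343, 469) ⊆ (7). Therefore (343, 469) = (7), d = 7.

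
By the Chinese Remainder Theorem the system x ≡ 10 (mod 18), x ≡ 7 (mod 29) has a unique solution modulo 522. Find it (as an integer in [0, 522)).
The moduli 18, 29 are pairwise coprime, so by the CRT there is a unique solution mod 18·29 = 522.
Solve by successive substitution. Start with x ≡ 10 (mod 18).
  Combine with x ≡ 7 (mod 29): write x = 10 + 18·t and require 10 + 18·t ≡ 7 (mod 29), i.e. 18·t ≡ 7 − 10 ≡ 26 (mod 29). Since 18^(−1) ≡ 21 (mod 29), t ≡ 21·26 ≡ 24 (mod 29). So x ≡ 10 + 18·24 = 442 (mod 522).
Unique solution in [0, 522): x = 442.

Final answer: x ≡ 442 (mod 522); the representative in [0, 522) is 442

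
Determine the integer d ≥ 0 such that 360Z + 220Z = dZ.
In the PID Z, (a, b) is generated by gcd(a, b). Compute gcd(360, 220) with the extended Euclidean algorithm, tracking rows (r, s, t) with s·360 + t·220 = r:
  row A: (360, 1, 0)   [1·360 + 0·220 = 360]
  row B: (220, 0, 1)   [0·360 + 1·220 = 220]
  360 = 1·220 + 140   → row C = row A − 1·row B = (140, 1, −1)   [check: 1·360 − 1·220 = 140]
  220 = 1·140 + 80   → row D = row B − 1·row C = (80, −1, 2)   [check: −1·360 + 2·220 = 80]
  140 = 1·80 + 60   → row E = row C − 1·row D = (60, 2, −3)   [check: 2·360 − 3·220 = 60]
  80 = 1·60 + 20   → row F = row D − 1·row E = (20, −3, 5)   [check: −3·360 + 5·220 = 20]
  60 = 3·20 + 0   → remainder 0, stop. gcd = 20 (last nonzero row F).
So gcd(360, 220) = 20, with Bézout identity −3·360 + 5·220 = 20. Containment (⊇): the Bézout identity exhibits 20 as an element of (360, 220), giving (20) ⊆ (360, 220). Containment (⊆): since 20 | 360 and 20 | 220 (360 = 20·18, 220 = 20·11), every Z-linear combination of 360 and 220 is divisible by 20, so (360, 220) ⊆ (20). Therefore (360, 220) = (20), d = 20.

Final answer: (360, 220) = (20); d = 20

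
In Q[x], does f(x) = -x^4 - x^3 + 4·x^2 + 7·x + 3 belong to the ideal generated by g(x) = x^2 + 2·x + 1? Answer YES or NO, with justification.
YES

In Q[x] the ideal (g) consists of all multiples of g, so f ∈ (g) iff g | f, i.e. iff the remainder of f on division by g is 0. Divide f by g (g is monic, so eliminate the leading term of the running remainder at each step):
  leading term -x^4: subtract (-x^2)·g(x) = -x^4 - 2·x^3 - x^2, leaving x^3 + 5·x^2 + 7·x + 3
  leading term x^3: subtract (x)·g(x) = x^3 + 2·x^2 + x, leaving 3·x^2 + 6·x + 3
  leading term 3·x^2: subtract (3)·g(x) = 3·x^2 + 6·x + 3, leaving 0
The remainder is 0, so f(x) = g(x) · h(x) with h(x) = -x^2 + x + 3. Hence g | f, i.e. f ∈ (g).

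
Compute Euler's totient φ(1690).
φ is multiplicative, with φ(p^e) = p^e − p^(e−1). Factorise 1690 = 2 · 5 · 13^2. Then
  φ(1690) = (2 − 1) · (5 − 1) · (13^2 − 13^1) = 1 · 4 · 156 = 624.

Final answer: φ(1690) = 624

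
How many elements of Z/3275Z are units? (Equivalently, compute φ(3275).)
Z/3275Z has φ(3275) = 2600 units

An element a ∈ Z/3275Z is a unit iff gcd(a, 3275) = 1, so the number of units is φ(3275). φ is multiplicative, with φ(p^e) = p^e − p^(e−1). Factorise 3275 = 5^2 · 131. Then
  φ(3275) = (5^2 − 5^1) · (131 − 1) = 20 · 130 = 2600.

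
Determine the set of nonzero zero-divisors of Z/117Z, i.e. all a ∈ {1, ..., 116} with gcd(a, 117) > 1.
An element a ∈ Z/117Z (with a ≠ 0) is a zero-divisor iff gcd(a, 117) > 1 (because a is a unit precisely when gcd(a, n) = 1, and in Z/nZ every nonzero, non-unit element is a zero-divisor). Scan a = 1, ..., 116 and keep those with gcd(a, 117) > 1:
  gcd(3, 117) = 3, gcd(6, 117) = 3, gcd(9, 117) = 9, gcd(12, 117) = 3, gcd(13, 117) = 13, gcd(15, 117) = 3, gcd(18, 117) = 9, gcd(21, 117) = 3, gcd(24, 117) = 3, gcd(26, 117) = 13, gcd(27, 117) = 9, gcd(30, 117) = 3, gcd(33, 117) = 3, gcd(36, 117) = 9, gcd(39, 117) = 39, gcd(42, 117) = 3, gcd(45, 117) = 9, gcd(48, 117) = 3, gcd(51, 117) = 3, gcd(52, 117) = 13, gcd(54, 117) = 9, gcd(57, 117) = 3, gcd(60, 117) = 3, gcd(63, 117) = 9, gcd(65, 117) = 13, gcd(66, 117) = 3, gcd(69, 117) = 3, gcd(72, 117) = 9, gcd(75, 117) = 3, gcd(78, 117) = 39, gcd(81, 117) = 9, gcd(84, 117) = 3, gcd(87, 117) = 3, gcd(90, 117) = 9, gcd(91, 117) = 13, gcd(93, 117) = 3, gcd(96, 117) = 3, gcd(99, 117) = 9, gcd(102, 117) = 3, gcd(104, 117) = 13, gcd(105, 117) = 3, gcd(108, 117) = 9, gcd(111, 117) = 3, gcd(114, 117) = 3.
All other a ∈ {1, ..., 116} have gcd(a, 117) = 1 and are units. So the nonzero zero-divisors are exactly the 44 values of a appearing in this scan.

Final answer: nonzero zero-divisors of Z/117Z = {3, 6, 9, 12, 13, 15, 18, 21, 24, 26, 27, 30, 33, 36, 39, 42, 45, 48, 51, 52, 54, 57, 60, 63, 65, 66, 69, 72, 75, 78, 81, 84, 87, 90, 91, 93, 96, 99, 102, 104, 105, 108, 111, 114}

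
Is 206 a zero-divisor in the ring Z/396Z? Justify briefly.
gcd(206, 396) = 2 > 1, so 206 is not a unit in Z/396Z. In Z/nZ every nonzero non-unit is a zero-divisor: explicitly, take b = 396/gcd = 198 ≠ 0 (mod 396); then 206·198 = 40788 = 103·396, i.e. 206·198 ≡ 0 (mod 396). So 206 is a zero-divisor.

Final answer: YES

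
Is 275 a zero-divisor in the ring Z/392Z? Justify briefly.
NO

gcd(275, 392) = 1, so 275 is a unit in Z/392Z (it has a multiplicative inverse). A unit cannot be a zero-divisor: if 275·b ≡ 0 then multiplying both sides by 275^(−1) gives b ≡ 0. So 275 is not a zero-divisor.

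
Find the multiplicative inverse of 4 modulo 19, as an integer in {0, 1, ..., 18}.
Apply the extended Euclidean algorithm to (19, 4), tracking rows (r, s, t) with s·19 + t·4 = r. Each division r_prev = q·r_cur + r_new produces the new row as (previous row) − q·(current row):
  row A: (19, 1, 0)   [1·19 + 0·4 = 19]
  row B: (4, 0, 1)   [0·19 + 1·4 = 4]
  19 = 4·4 + 3   → row C = row A − 4·row B = (3, 1, −4)   [check: 1·19 − 4·4 = 3]
  4 = 1·3 + 1   → row D = row B − 1·row C = (1, −1, 5)   [check: −1·19 + 5·4 = 1]
  3 = 3·1 + 0   → remainder 0, stop. gcd = 1 (last nonzero row D).
The gcd is 1, so 4 is invertible mod 19. The last nonzero row gives −1·19 + 5·4 = 1, so t = 5. So 4^(−1) ≡ 5 (mod 19). Verify: 4 · 5 = 20 ≡ 1 (mod 19). ✓

Final answer: 4^(−1) ≡ 5 (mod 19)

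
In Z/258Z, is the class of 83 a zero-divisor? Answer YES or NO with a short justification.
gcd(83, 258) = 1, so 83 is a unit in Z/258Z (it has a multiplicative inverse). A unit cannot be a zero-divisor: if 83·b ≡ 0 then multiplying both sides by 83^(−1) gives b ≡ 0. So 83 is not a zero-divisor.

Final answer: NO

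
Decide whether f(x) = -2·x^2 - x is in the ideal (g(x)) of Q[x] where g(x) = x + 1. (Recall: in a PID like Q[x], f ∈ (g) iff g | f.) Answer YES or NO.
In Q[x] the ideal (g) consists of all multiples of g, so f ∈ (g) iff g | f, i.e. iff the remainder of f on division by g is 0. Divide f by g (g is monic, so eliminate the leading term of the running remainder at each step):
  leading term -2·x^2: subtract (-2·x)·g(x) = -2·x^2 - 2·x, leaving x
  leading term x: subtract (1)·g(x) = x + 1, leaving -1
The remainder r(x) = -1 ≠ 0 (and deg r < deg g), so g ∤ f, i.e. f ∉ (g).

Final answer: NO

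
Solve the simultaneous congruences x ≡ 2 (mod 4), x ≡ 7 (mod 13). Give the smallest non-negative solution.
x ≡ 46 (mod 52); the representative in [0, 52) is 46

The moduli 4, 13 are pairwise coprime, so by the CRT there is a unique solution mod 4·13 = 52.
Solve by successive substitution. Start with x ≡ 2 (mod 4).
  Combine with x ≡ 7 (mod 13): write x = 2 + 4·t and require 2 + 4·t ≡ 7 (mod 13), i.e. 4·t ≡ 7 − 2 ≡ 5 (mod 13). Since 4^(−1) ≡ 10 (mod 13), t ≡ 10·5 ≡ 11 (mod 13). So x ≡ 2 + 4·11 = 46 (mod 52).
Unique solution in [0, 52): x = 46.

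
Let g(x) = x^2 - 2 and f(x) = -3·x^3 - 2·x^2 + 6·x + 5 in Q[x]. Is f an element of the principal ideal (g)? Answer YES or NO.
NO

In Q[x] the ideal (g) consists of all multiples of g, so f ∈ (g) iff g | f, i.e. iff the remainder of f on division by g is 0. Divide f by g (g is monic, so eliminate the leading term of the running remainder at each step):
  leading term -3·x^3: subtract (-3·x)·g(x) = -3·x^3 + 6·x, leaving 5 - 2·x^2
  leading term -2·x^2: subtract (-2)·g(x) = 4 - 2·x^2, leaving 1
The remainder r(x) = 1 ≠ 0 (and deg r < deg g), so g ∤ f, i.e. f ∉ (g).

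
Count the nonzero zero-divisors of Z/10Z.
Z/10Z has 5 nonzero zero-divisors

In Z/10Z each nonzero element is either a unit (gcd with 10 is 1) or a zero-divisor (gcd > 1). The number of units is φ(10): factorise 10 = 2 · 5, so φ(10) = (2 − 1) · (5 − 1) = 1 · 4 = 4. The nonzero elements number 10 − 1 = 9. Hence the nonzero zero-divisors number 9 − 4 = 5.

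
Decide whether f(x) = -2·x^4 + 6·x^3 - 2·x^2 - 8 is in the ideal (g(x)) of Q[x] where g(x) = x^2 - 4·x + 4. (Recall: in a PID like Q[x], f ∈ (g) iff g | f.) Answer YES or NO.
In Q[x] the ideal (g) consists of all multiples of g, so f ∈ (g) iff g | f, i.e. iff the remainder of f on division by g is 0. Divide f by g (g is monic, so eliminate the leading term of the running remainder at each step):
  leading term -2·x^4: subtract (-2·x^2)·g(x) = -2·x^4 + 8·x^3 - 8·x^2, leaving -2·x^3 + 6·x^2 - 8
  leading term -2·x^3: subtract (-2·x)·g(x) = -2·x^3 + 8·x^2 - 8·x, leaving -2·x^2 + 8·x - 8
  leading term -2·x^2: subtract (-2)·g(x) = -2·x^2 + 8·x - 8, leaving 0
The remainder is 0, so f(x) = g(x) · h(x) with h(x) = -2·x^2 - 2·x - 2. Hence g | f, i.e. f ∈ (g).

Final answer: YES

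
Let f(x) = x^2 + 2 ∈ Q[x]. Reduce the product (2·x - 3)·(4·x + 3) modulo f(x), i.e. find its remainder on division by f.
First multiply in Q[x] without reducing: a · b = 8·x^2 - 6·x - 9. Now divide by f(x) = x^2 + 2, eliminating the leading term at each step:
  leading term 8·x^2: subtract (8)·f(x) = 8·x^2 + 16, leaving -6·x - 25
The degree is now < 2, so this is the remainder. Hence a · b ≡ -6·x - 25 in Q[x]/(f).

Final answer: a · b ≡ -6·x - 25 (mod f(x))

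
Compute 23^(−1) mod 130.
Apply the extended Euclidean algorithm to (130, 23), tracking rows (r, s, t) with s·130 + t·23 = r. Each division r_prev = q·r_cur + r_new produces the new row as (previous row) − q·(current row):
  row A: (130, 1, 0)   [1·130 + 0·23 = 130]
  row B: (23, 0, 1)   [0·130 + 1·23 = 23]
  130 = 5·23 + 15   → row C = row A − 5·row B = (15, 1, −5)   [check: 1·130 − 5·23 = 15]
  23 = 1·15 + 8   → row D = row B − 1·row C = (8, −1, 6)   [check: −1·130 + 6·23 = 8]
  15 = 1·8 + 7   → row E = row C − 1·row D = (7, 2, −11)   [check: 2·130 − 11·23 = 7]
  8 = 1·7 + 1   → row F = row D − 1·row E = (1, −3, 17)   [check: −3·130 + 17·23 = 1]
  7 = 7·1 + 0   → remainder 0, stop. gcd = 1 (last nonzero row F).
The gcd is 1, so 23 is invertible mod 130. The last nonzero row gives −3·130 + 17·23 = 1, so t = 17. So 23^(−1) ≡ 17 (mod 130). Verify: 23 · 17 = 391 ≡ 1 (mod 130). ✓

Final answer: 23^(−1) ≡ 17 (mod 130)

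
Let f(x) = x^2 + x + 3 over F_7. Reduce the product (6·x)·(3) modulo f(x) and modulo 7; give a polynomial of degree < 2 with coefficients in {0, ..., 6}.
Multiply as integer polynomials: a · b = 18·x. Reducing coefficients mod 7: a · b ≡ 4·x. This already has degree < 2, so no reduction by f is needed. Hence a · b ≡ 4·x in F_7[x]/(f).

Final answer: a · b ≡ 4·x (mod f(x))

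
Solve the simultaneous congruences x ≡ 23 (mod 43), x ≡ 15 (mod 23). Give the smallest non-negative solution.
The moduli 43, 23 are pairwise coprime, so by the CRT there is a unique solution mod 43·23 = 989.
Solve by successive substitution. Start with x ≡ 23 (mod 43).
  Combine with x ≡ 15 (mod 23): write x = 23 + 43·t and require 23 + 43·t ≡ 15 (mod 23), i.e. 43·t ≡ 15 − 23 ≡ 15 (mod 23). Since 43^(−1) ≡ 15 (mod 23) (43 ≡ 20 (mod 23)), t ≡ 15·15 ≡ 18 (mod 23). So x ≡ 23 + 43·18 = 797 (mod 989).
Unique solution in [0, 989): x = 797.

Final answer: x ≡ 797 (mod 989); the representative in [0, 989) is 797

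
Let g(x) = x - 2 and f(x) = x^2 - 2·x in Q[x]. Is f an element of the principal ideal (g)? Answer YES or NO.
In Q[x] the ideal (g) consists of all multiples of g, so f ∈ (g) iff g | f, i.e. iff the remainder of f on division by g is 0. Divide f by g (g is monic, so eliminate the leading term of the running remainder at each step):
  leading term x^2: subtract (x)·g(x) = x^2 - 2·x, leaving 0
The remainder is 0, so f(x) = g(x) · h(x) with h(x) = x. Hence g | f, i.e. f ∈ (g).

Final answer: YES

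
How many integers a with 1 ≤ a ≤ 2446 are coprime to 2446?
1222

The number of a ∈ {1, ..., 2446} with gcd(a, 2446) = 1 is by definition Euler's totient φ(2446). φ is multiplicative, with φ(p^e) = p^e − p^(e−1). Factorise 2446 = 2 · 1223. Then
  φ(2446) = (2 − 1) · (1223 − 1) = 1 · 1222 = 1222.
So there are 1222 such integers.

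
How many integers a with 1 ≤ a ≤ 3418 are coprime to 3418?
The number of a ∈ {1, ..., 3418} with gcd(a, 3418) = 1 is by definition Euler's totient φ(3418). φ is multiplicative, with φ(p^e) = p^e − p^(e−1). Factorise 3418 = 2 · 1709. Then
  φ(3418) = (2 − 1) · (1709 − 1) = 1 · 1708 = 1708.
So there are 1708 such integers.

Final answer: 1708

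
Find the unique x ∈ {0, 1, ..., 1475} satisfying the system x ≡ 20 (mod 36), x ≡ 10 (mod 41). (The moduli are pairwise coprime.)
The moduli 36, 41 are pairwise coprime, so by the CRT there is a unique solution mod 36·41 = 1476.
Solve by successive substitution. Start with x ≡ 20 (mod 36).
  Combine with x ≡ 10 (mod 41): write x = 20 + 36·t and require 20 + 36·t ≡ 10 (mod 41), i.e. 36·t ≡ 10 − 20 ≡ 31 (mod 41). Since 36^(−1) ≡ 8 (mod 41), t ≡ 8·31 ≡ 2 (mod 41). So x ≡ 20 + 36·2 = 92 (mod 1476).
Unique solution in [0, 1476): x = 92.

Final answer: x ≡ 92 (mod 1476); the representative in [0, 1476) is 92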